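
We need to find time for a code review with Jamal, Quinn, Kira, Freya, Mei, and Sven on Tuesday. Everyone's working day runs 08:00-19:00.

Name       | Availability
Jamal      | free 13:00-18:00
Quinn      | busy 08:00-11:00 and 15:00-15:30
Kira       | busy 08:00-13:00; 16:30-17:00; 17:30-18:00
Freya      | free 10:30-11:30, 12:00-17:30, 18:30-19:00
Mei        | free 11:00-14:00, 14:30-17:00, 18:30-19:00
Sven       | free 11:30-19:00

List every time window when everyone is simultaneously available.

13:00-14:00, 14:30-15:00, 15:30-16:30

Jamal free: 13:00-18:00.
Quinn free: 11:00-15:00, 15:30-19:00 (invert busy blocks within the working day).
Kira free: 13:00-16:30, 17:00-17:30, 18:00-19:00 (invert busy blocks within the working day).
Freya free: 10:30-11:30, 12:00-17:30, 18:30-19:00.
Mei free: 11:00-14:00, 14:30-17:00, 18:30-19:00.
Sven free: 11:30-19:00.
Jamal ∩ Quinn: 13:00-15:00, 15:30-18:00.
Jamal ∩ Quinn ∩ Kira: 13:00-15:00, 15:30-16:30, 17:00-17:30.
Jamal ∩ Quinn ∩ Kira ∩ Freya: 13:00-15:00, 15:30-16:30, 17:00-17:30.
Jamal ∩ Quinn ∩ Kira ∩ Freya ∩ Mei: 13:00-14:00, 14:30-15:00, 15:30-16:30.
Jamal ∩ Quinn ∩ Kira ∩ Freya ∩ Mei ∩ Sven: 13:00-14:00, 14:30-15:00, 15:30-16:30.
So the common availability across everyone is 13:00-14:00, 14:30-15:00, 15:30-16:30.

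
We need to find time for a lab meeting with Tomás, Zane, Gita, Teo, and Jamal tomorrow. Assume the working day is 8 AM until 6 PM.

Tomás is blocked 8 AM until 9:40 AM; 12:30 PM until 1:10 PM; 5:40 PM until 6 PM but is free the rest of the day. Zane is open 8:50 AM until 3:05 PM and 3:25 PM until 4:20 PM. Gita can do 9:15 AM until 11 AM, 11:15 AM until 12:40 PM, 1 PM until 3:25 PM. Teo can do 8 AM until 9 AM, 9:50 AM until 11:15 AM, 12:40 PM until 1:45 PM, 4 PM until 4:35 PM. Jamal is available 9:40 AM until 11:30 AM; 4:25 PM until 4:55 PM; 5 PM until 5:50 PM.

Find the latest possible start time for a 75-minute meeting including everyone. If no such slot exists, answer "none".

none

Tomás free: 09:40-12:30, 13:10-17:40 (invert busy blocks within the working day).
Zane free: 08:50-15:05, 15:25-16:20.
Gita free: 09:15-11:00, 11:15-12:40, 13:00-15:25.
Teo free: 08:00-09:00, 09:50-11:15, 12:40-13:45, 16:00-16:35.
Jamal free: 09:40-11:30, 16:25-16:55, 17:00-17:50.
Tomás ∩ Zane: 09:40-12:30, 13:10-15:05, 15:25-16:20.
Tomás ∩ Zane ∩ Gita: 09:40-11:00, 11:15-12:30, 13:10-15:05.
Tomás ∩ Zane ∩ Gita ∩ Teo: 09:50-11:00, 13:10-13:45.
Tomás ∩ Zane ∩ Gita ∩ Teo ∩ Jamal: 09:50-11:00.
No common window is at least 75 minutes long.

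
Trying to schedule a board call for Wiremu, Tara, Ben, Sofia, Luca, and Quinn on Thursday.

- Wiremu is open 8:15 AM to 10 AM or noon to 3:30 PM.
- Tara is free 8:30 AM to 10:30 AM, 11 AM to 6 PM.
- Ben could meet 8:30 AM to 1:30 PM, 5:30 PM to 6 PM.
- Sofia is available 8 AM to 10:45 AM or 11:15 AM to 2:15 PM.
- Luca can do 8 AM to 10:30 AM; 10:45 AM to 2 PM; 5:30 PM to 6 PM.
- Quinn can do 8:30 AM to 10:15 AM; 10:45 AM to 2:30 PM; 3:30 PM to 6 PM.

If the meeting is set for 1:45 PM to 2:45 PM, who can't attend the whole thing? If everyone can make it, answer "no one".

Wiremu: free for 13:45-14:45. Tara: free for 13:45-14:45. Ben: not fully free for 13:45-14:45. Sofia: not fully free for 13:45-14:45. Luca: not fully free for 13:45-14:45. Quinn: not fully free for 13:45-14:45.

Ben, Luca, Quinn, Sofia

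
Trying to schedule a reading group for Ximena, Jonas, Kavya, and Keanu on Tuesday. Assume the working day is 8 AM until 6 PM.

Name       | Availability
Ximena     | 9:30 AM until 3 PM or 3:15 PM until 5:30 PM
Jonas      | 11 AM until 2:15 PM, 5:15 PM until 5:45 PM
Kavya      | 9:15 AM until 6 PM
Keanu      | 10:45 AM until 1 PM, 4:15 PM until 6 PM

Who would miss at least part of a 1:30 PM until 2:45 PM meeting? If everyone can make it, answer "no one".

Ximena: free for 13:30-14:45. Jonas: not fully free for 13:30-14:45. Kavya: free for 13:30-14:45. Keanu: not fully free for 13:30-14:45.

Jonas, Keanu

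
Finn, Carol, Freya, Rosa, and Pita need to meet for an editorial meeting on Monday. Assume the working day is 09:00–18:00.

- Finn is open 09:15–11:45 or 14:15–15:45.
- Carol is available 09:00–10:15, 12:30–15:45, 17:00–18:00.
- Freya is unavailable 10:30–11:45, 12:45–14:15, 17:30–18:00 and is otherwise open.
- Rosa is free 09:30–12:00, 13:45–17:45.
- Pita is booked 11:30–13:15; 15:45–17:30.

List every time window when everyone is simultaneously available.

Finn free: 09:15-11:45, 14:15-15:45.
Carol free: 09:00-10:15, 12:30-15:45, 17:00-18:00.
Freya free: 09:00-10:30, 11:45-12:45, 14:15-17:30 (invert busy blocks within the working day).
Rosa free: 09:30-12:00, 13:45-17:45.
Pita free: 09:00-11:30, 13:15-15:45, 17:30-18:00 (invert busy blocks within the working day).
Finn ∩ Carol: 09:15-10:15, 14:15-15:45.
Finn ∩ Carol ∩ Freya: 09:15-10:15, 14:15-15:45.
Finn ∩ Carol ∩ Freya ∩ Rosa: 09:30-10:15, 14:15-15:45.
Finn ∩ Carol ∩ Freya ∩ Rosa ∩ Pita: 09:30-10:15, 14:15-15:45.
So the common availability across everyone is 09:30-10:15, 14:15-15:45.

09:30-10:15, 14:15-15:45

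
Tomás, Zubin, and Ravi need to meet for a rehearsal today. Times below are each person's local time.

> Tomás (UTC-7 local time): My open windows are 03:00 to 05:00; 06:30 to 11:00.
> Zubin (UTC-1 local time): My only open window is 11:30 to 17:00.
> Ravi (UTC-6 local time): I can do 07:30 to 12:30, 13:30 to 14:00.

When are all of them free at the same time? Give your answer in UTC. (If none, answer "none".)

Tomás in UTC: 10:00-12:00, 13:30-18:00 (add 7h to convert from UTC-7).
Zubin in UTC: 12:30-18:00 (add 1h to convert from UTC-1).
Ravi in UTC: 13:30-18:30, 19:30-20:00 (add 6h to convert from UTC-6).
Tomás ∩ Zubin: 13:30-18:00.
Tomás ∩ Zubin ∩ Ravi: 13:30-18:00.

13:30-18:00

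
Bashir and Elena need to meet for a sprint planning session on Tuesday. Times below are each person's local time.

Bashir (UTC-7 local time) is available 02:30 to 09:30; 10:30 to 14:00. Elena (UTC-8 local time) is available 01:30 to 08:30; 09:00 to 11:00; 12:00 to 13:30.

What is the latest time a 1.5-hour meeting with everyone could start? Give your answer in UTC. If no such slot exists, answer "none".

17:30

Bashir in UTC: 09:30-16:30, 17:30-21:00 (add 7h to convert from UTC-7).
Elena in UTC: 09:30-16:30, 17:00-19:00, 20:00-21:30 (add 8h to convert from UTC-8).
Bashir ∩ Elena: 09:30-16:30, 17:30-19:00, 20:00-21:00.
The last common window of at least 90 minutes is 17:30-19:00; a 90-minute meeting can start as late as 17:30 and still end by 19:00.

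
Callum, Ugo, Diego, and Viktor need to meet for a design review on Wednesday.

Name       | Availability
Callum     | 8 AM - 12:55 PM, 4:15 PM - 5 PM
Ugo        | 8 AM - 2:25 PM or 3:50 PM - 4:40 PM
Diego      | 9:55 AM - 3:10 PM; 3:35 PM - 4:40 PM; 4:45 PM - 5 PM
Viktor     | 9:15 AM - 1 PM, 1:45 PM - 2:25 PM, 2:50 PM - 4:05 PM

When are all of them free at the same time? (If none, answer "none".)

09:55-12:55

Callum ∩ Ugo: 08:00-12:55, 16:15-16:40.
Callum ∩ Ugo ∩ Diego: 09:55-12:55, 16:15-16:40.
Callum ∩ Ugo ∩ Diego ∩ Viktor: 09:55-12:55.
So the common availability across everyone is 09:55-12:55.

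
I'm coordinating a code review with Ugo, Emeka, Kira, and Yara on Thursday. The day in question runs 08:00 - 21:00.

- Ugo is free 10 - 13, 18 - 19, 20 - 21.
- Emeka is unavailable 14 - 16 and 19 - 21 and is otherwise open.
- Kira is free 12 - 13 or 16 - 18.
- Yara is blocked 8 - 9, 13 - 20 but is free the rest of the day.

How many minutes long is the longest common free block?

60

Ugo free: 10:00-13:00, 18:00-19:00, 20:00-21:00.
Emeka free: 08:00-14:00, 16:00-19:00 (invert busy blocks within the working day).
Kira free: 12:00-13:00, 16:00-18:00.
Yara free: 09:00-13:00, 20:00-21:00 (invert busy blocks within the working day).
Ugo ∩ Emeka: 10:00-13:00, 18:00-19:00.
Ugo ∩ Emeka ∩ Kira: 12:00-13:00.
Ugo ∩ Emeka ∩ Kira ∩ Yara: 12:00-13:00.
The longest is 12:00-13:00 at 60 minutes.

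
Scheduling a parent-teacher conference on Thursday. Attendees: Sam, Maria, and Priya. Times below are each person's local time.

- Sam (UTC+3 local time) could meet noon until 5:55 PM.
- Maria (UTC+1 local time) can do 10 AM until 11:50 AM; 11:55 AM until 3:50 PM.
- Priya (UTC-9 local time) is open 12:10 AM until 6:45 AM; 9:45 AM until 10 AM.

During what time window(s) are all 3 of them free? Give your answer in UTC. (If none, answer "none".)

Sam in UTC: 09:00-14:55 (subtract 3h to convert from UTC+3).
Maria in UTC: 09:00-10:50, 10:55-14:50 (subtract 1h to convert from UTC+1).
Priya in UTC: 09:10-15:45, 18:45-19:00 (add 9h to convert from UTC-9).
Sam ∩ Maria: 09:00-10:50, 10:55-14:50.
Sam ∩ Maria ∩ Priya: 09:10-10:50, 10:55-14:50.

09:10-10:50, 10:55-14:50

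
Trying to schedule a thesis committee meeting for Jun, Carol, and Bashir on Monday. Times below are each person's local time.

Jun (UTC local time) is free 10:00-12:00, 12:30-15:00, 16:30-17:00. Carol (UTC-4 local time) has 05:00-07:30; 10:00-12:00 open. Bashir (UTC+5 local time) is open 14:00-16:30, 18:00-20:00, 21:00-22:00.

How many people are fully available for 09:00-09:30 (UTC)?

Jun in UTC: 10:00-12:00, 12:30-15:00, 16:30-17:00.
Carol in UTC: 09:00-11:30, 14:00-16:00 (add 4h to convert from UTC-4).
Bashir in UTC: 09:00-11:30, 13:00-15:00, 16:00-17:00 (subtract 5h to convert from UTC+5).
Carol and Bashir can make the full 09:00-09:30 slot — that's 2.

2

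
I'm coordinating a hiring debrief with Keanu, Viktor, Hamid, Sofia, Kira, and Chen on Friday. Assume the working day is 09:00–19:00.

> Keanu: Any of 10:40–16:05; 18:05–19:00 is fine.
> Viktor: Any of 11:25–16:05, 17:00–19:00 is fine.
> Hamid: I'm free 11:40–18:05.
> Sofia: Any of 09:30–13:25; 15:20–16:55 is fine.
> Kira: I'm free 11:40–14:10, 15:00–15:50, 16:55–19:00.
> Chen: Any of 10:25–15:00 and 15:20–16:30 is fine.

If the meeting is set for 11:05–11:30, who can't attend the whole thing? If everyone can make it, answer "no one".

Keanu: free for 11:05-11:30. Viktor: not fully free for 11:05-11:30. Hamid: not fully free for 11:05-11:30. Sofia: free for 11:05-11:30. Kira: not fully free for 11:05-11:30. Chen: free for 11:05-11:30.

Hamid, Kira, Viktor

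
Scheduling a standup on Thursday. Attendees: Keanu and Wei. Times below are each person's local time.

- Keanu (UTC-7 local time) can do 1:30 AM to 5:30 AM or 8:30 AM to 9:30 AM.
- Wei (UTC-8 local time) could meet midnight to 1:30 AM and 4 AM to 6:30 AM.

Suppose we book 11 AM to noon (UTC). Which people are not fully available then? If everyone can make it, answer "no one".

Wei

Keanu in UTC: 08:30-12:30, 15:30-16:30 (add 7h to convert from UTC-7).
Wei in UTC: 08:00-09:30, 12:00-14:30 (add 8h to convert from UTC-8).
Keanu: free for 11:00-12:00. Wei: not fully free for 11:00-12:00.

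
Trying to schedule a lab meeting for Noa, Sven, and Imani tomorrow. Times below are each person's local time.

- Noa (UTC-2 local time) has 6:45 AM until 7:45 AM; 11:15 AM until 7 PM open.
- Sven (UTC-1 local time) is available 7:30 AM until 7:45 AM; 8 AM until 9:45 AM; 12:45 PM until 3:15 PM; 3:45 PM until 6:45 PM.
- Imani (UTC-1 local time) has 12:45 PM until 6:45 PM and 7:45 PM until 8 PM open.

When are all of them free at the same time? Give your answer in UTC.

Noa in UTC: 08:45-09:45, 13:15-21:00 (add 2h to convert from UTC-2).
Sven in UTC: 08:30-08:45, 09:00-10:45, 13:45-16:15, 16:45-19:45 (add 1h to convert from UTC-1).
Imani in UTC: 13:45-19:45, 20:45-21:00 (add 1h to convert from UTC-1).
Noa ∩ Sven: 09:00-09:45, 13:45-16:15, 16:45-19:45.
Noa ∩ Sven ∩ Imani: 13:45-16:15, 16:45-19:45.

13:45-16:15, 16:45-19:45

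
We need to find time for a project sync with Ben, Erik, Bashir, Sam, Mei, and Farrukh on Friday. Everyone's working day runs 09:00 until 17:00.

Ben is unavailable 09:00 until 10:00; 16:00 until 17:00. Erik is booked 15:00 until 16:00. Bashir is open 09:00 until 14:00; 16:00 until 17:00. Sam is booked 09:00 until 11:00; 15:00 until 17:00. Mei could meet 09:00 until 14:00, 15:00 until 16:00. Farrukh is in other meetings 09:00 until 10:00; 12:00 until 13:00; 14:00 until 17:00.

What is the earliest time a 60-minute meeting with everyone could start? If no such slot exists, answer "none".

Ben free: 10:00-16:00 (invert busy blocks within the working day).
Erik free: 09:00-15:00, 16:00-17:00 (invert busy blocks within the working day).
Bashir free: 09:00-14:00, 16:00-17:00.
Sam free: 11:00-15:00 (invert busy blocks within the working day).
Mei free: 09:00-14:00, 15:00-16:00.
Farrukh free: 10:00-12:00, 13:00-14:00 (invert busy blocks within the working day).
Ben ∩ Erik: 10:00-15:00.
Ben ∩ Erik ∩ Bashir: 10:00-14:00.
Ben ∩ Erik ∩ Bashir ∩ Sam: 11:00-14:00.
Ben ∩ Erik ∩ Bashir ∩ Sam ∩ Mei: 11:00-14:00.
Ben ∩ Erik ∩ Bashir ∩ Sam ∩ Mei ∩ Farrukh: 11:00-12:00, 13:00-14:00.
The first common window of at least 60 minutes is 11:00-12:00, so the earliest start is 11:00.

11:00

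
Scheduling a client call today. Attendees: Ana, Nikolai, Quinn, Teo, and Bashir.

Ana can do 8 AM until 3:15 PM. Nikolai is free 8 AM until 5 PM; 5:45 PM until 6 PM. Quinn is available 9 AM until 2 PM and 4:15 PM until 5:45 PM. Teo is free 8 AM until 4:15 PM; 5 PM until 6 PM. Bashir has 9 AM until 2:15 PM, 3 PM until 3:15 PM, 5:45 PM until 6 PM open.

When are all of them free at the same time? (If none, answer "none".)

Ana ∩ Nikolai: 08:00-15:15.
Ana ∩ Nikolai ∩ Quinn: 09:00-14:00.
Ana ∩ Nikolai ∩ Quinn ∩ Teo: 09:00-14:00.
Ana ∩ Nikolai ∩ Quinn ∩ Teo ∩ Bashir: 09:00-14:00.
So the common availability across everyone is 09:00-14:00.

09:00-14:00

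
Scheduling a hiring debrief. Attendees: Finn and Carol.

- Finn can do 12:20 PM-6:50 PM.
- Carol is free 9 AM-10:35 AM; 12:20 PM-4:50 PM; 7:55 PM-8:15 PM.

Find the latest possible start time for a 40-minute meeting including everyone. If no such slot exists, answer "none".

16:10

Finn ∩ Carol: 12:20-16:50.
The last common window of at least 40 minutes is 12:20-16:50; a 40-minute meeting can start as late as 16:10 and still end by 16:50.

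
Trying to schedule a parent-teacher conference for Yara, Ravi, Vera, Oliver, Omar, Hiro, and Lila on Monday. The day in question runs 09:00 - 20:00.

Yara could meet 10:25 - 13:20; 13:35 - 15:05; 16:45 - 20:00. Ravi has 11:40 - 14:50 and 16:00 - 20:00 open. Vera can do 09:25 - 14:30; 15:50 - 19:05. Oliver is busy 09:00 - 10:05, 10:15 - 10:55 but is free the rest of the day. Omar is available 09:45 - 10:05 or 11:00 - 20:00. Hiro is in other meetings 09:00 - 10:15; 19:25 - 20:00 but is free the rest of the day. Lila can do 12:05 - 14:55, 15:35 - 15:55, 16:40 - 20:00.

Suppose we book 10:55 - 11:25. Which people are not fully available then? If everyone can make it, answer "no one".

Lila, Omar, Ravi

Yara free: 10:25-13:20, 13:35-15:05, 16:45-20:00.
Ravi free: 11:40-14:50, 16:00-20:00.
Vera free: 09:25-14:30, 15:50-19:05.
Oliver free: 10:05-10:15, 10:55-20:00 (invert busy blocks within the working day).
Omar free: 09:45-10:05, 11:00-20:00.
Hiro free: 10:15-19:25 (invert busy blocks within the working day).
Lila free: 12:05-14:55, 15:35-15:55, 16:40-20:00.
Yara: free for 10:55-11:25. Ravi: not fully free for 10:55-11:25. Vera: free for 10:55-11:25. Oliver: free for 10:55-11:25. Omar: not fully free for 10:55-11:25. Hiro: free for 10:55-11:25. Lila: not fully free for 10:55-11:25.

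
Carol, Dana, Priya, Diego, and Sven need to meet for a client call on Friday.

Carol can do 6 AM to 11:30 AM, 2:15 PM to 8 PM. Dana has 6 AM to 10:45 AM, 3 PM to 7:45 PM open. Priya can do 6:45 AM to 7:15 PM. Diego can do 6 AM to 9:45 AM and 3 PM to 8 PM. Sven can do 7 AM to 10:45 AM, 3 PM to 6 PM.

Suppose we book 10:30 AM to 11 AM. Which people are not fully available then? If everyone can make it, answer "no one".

Dana, Diego, Sven

Carol: free for 10:30-11:00. Dana: not fully free for 10:30-11:00. Priya: free for 10:30-11:00. Diego: not fully free for 10:30-11:00. Sven: not fully free for 10:30-11:00.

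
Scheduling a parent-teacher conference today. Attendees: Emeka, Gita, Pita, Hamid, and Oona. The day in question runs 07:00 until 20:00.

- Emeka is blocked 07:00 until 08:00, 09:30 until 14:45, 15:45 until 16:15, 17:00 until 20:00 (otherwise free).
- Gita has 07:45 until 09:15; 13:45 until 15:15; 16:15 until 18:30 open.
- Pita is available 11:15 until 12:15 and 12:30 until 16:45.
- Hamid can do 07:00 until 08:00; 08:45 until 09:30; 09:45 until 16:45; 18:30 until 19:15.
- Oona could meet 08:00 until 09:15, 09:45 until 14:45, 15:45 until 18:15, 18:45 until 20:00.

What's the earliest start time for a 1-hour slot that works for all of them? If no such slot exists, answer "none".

Emeka free: 08:00-09:30, 14:45-15:45, 16:15-17:00 (invert busy blocks within the working day).
Gita free: 07:45-09:15, 13:45-15:15, 16:15-18:30.
Pita free: 11:15-12:15, 12:30-16:45.
Hamid free: 07:00-08:00, 08:45-09:30, 09:45-16:45, 18:30-19:15.
Oona free: 08:00-09:15, 09:45-14:45, 15:45-18:15, 18:45-20:00.
Emeka ∩ Gita: 08:00-09:15, 14:45-15:15, 16:15-17:00.
Emeka ∩ Gita ∩ Pita: 14:45-15:15, 16:15-16:45.
Emeka ∩ Gita ∩ Pita ∩ Hamid: 14:45-15:15, 16:15-16:45.
Emeka ∩ Gita ∩ Pita ∩ Hamid ∩ Oona: 16:15-16:45.
Those are the intersection windows.
No common window is at least 60 minutes long.

none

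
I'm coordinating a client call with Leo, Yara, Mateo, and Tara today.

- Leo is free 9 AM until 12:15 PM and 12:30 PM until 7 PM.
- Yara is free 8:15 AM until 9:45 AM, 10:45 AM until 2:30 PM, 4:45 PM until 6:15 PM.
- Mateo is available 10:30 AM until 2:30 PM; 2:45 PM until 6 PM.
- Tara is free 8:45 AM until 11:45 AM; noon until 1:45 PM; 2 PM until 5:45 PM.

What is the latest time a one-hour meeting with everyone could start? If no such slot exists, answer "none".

16:45

Leo ∩ Yara: 09:00-09:45, 10:45-12:15, 12:30-14:30, 16:45-18:15.
Leo ∩ Yara ∩ Mateo: 10:45-12:15, 12:30-14:30, 16:45-18:00.
Leo ∩ Yara ∩ Mateo ∩ Tara: 10:45-11:45, 12:00-12:15, 12:30-13:45, 14:00-14:30, 16:45-17:45.
So the common availability across everyone is 10:45-11:45, 12:00-12:15, 12:30-13:45, 14:00-14:30, 16:45-17:45.
The last common window of at least 60 minutes is 16:45-17:45; a 60-minute meeting can start as late as 16:45 and still end by 17:45.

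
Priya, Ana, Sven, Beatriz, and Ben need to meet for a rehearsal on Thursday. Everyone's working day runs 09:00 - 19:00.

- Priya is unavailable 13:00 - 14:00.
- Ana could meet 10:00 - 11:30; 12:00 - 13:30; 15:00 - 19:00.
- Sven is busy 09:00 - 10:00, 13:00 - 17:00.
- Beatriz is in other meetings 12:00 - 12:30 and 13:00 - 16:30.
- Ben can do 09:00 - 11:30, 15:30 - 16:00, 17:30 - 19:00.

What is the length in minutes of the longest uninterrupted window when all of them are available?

Priya free: 09:00-13:00, 14:00-19:00 (invert busy blocks within the working day).
Ana free: 10:00-11:30, 12:00-13:30, 15:00-19:00.
Sven free: 10:00-13:00, 17:00-19:00 (invert busy blocks within the working day).
Beatriz free: 09:00-12:00, 12:30-13:00, 16:30-19:00 (invert busy blocks within the working day).
Ben free: 09:00-11:30, 15:30-16:00, 17:30-19:00.
Priya ∩ Ana: 10:00-11:30, 12:00-13:00, 15:00-19:00.
Priya ∩ Ana ∩ Sven: 10:00-11:30, 12:00-13:00, 17:00-19:00.
Priya ∩ Ana ∩ Sven ∩ Beatriz: 10:00-11:30, 12:30-13:00, 17:00-19:00.
Priya ∩ Ana ∩ Sven ∩ Beatriz ∩ Ben: 10:00-11:30, 17:30-19:00.
Those are the intersection windows.
The longest is 10:00-11:30 at 90 minutes.

90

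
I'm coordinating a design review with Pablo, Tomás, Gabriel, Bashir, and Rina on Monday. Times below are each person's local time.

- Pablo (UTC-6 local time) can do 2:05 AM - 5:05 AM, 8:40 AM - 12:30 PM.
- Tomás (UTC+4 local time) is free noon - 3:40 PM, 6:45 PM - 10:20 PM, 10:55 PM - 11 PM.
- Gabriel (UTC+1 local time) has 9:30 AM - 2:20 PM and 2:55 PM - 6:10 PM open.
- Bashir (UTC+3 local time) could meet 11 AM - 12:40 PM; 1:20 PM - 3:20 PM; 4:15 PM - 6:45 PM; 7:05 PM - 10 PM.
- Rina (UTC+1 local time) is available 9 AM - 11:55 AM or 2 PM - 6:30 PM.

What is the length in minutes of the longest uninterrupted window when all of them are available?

70

Pablo in UTC: 08:05-11:05, 14:40-18:30 (add 6h to convert from UTC-6).
Tomás in UTC: 08:00-11:40, 14:45-18:20, 18:55-19:00 (subtract 4h to convert from UTC+4).
Gabriel in UTC: 08:30-13:20, 13:55-17:10 (subtract 1h to convert from UTC+1).
Bashir in UTC: 08:00-09:40, 10:20-12:20, 13:15-15:45, 16:05-19:00 (subtract 3h to convert from UTC+3).
Rina in UTC: 08:00-10:55, 13:00-17:30 (subtract 1h to convert from UTC+1).
Pablo ∩ Tomás: 08:05-11:05, 14:45-18:20.
Pablo ∩ Tomás ∩ Gabriel: 08:30-11:05, 14:45-17:10.
Pablo ∩ Tomás ∩ Gabriel ∩ Bashir: 08:30-09:40, 10:20-11:05, 14:45-15:45, 16:05-17:10.
Pablo ∩ Tomás ∩ Gabriel ∩ Bashir ∩ Rina: 08:30-09:40, 10:20-10:55, 14:45-15:45, 16:05-17:10.
The longest is 08:30-09:40 at 70 minutes.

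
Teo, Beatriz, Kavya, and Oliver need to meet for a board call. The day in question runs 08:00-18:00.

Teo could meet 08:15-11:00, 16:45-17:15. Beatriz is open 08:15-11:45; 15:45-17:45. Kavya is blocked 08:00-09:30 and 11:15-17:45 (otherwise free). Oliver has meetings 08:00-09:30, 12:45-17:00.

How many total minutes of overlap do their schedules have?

Teo free: 08:15-11:00, 16:45-17:15.
Beatriz free: 08:15-11:45, 15:45-17:45.
Kavya free: 09:30-11:15, 17:45-18:00 (invert busy blocks within the working day).
Oliver free: 09:30-12:45, 17:00-18:00 (invert busy blocks within the working day).
Teo ∩ Beatriz: 08:15-11:00, 16:45-17:15.
Teo ∩ Beatriz ∩ Kavya: 09:30-11:00.
Teo ∩ Beatriz ∩ Kavya ∩ Oliver: 09:30-11:00.
Those are the intersection windows.
That's a single block of 90 minutes.

90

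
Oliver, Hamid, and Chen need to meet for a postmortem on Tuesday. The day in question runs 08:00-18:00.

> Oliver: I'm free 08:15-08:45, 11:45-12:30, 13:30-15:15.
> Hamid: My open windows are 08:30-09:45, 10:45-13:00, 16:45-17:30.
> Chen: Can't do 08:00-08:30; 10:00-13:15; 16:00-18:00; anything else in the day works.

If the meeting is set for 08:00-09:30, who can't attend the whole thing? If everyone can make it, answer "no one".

Chen, Hamid, Oliver

Oliver free: 08:15-08:45, 11:45-12:30, 13:30-15:15.
Hamid free: 08:30-09:45, 10:45-13:00, 16:45-17:30.
Chen free: 08:30-10:00, 13:15-16:00 (invert busy blocks within the working day).
Oliver: not fully free for 08:00-09:30. Hamid: not fully free for 08:00-09:30. Chen: not fully free for 08:00-09:30.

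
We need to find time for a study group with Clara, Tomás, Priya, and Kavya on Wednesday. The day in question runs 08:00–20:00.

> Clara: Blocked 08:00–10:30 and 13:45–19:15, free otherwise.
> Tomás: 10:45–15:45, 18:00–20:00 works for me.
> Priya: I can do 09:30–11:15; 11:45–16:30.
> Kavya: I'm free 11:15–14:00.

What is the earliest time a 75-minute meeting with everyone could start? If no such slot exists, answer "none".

Clara free: 10:30-13:45, 19:15-20:00 (invert busy blocks within the working day).
Tomás free: 10:45-15:45, 18:00-20:00.
Priya free: 09:30-11:15, 11:45-16:30.
Kavya free: 11:15-14:00.
Clara ∩ Tomás: 10:45-13:45, 19:15-20:00.
Clara ∩ Tomás ∩ Priya: 10:45-11:15, 11:45-13:45.
Clara ∩ Tomás ∩ Priya ∩ Kavya: 11:45-13:45.
The first common window of at least 75 minutes is 11:45-13:45, so the earliest start is 11:45.

11:45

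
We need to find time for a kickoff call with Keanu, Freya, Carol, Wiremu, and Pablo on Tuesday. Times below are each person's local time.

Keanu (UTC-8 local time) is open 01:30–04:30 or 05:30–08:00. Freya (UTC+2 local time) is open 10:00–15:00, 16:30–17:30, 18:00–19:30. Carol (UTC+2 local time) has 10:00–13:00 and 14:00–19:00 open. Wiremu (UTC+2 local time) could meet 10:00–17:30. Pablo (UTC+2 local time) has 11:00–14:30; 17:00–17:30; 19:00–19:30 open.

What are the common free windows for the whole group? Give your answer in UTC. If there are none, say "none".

09:30-11:00, 12:00-12:30, 15:00-15:30

Keanu in UTC: 09:30-12:30, 13:30-16:00 (add 8h to convert from UTC-8).
Freya in UTC: 08:00-13:00, 14:30-15:30, 16:00-17:30 (subtract 2h to convert from UTC+2).
Carol in UTC: 08:00-11:00, 12:00-17:00 (subtract 2h to convert from UTC+2).
Wiremu in UTC: 08:00-15:30 (subtract 2h to convert from UTC+2).
Pablo in UTC: 09:00-12:30, 15:00-15:30, 17:00-17:30 (subtract 2h to convert from UTC+2).
Keanu ∩ Freya: 09:30-12:30, 14:30-15:30.
Keanu ∩ Freya ∩ Carol: 09:30-11:00, 12:00-12:30, 14:30-15:30.
Keanu ∩ Freya ∩ Carol ∩ Wiremu: 09:30-11:00, 12:00-12:30, 14:30-15:30.
Keanu ∩ Freya ∩ Carol ∩ Wiremu ∩ Pablo: 09:30-11:00, 12:00-12:30, 15:00-15:30.
So the common availability across everyone is 09:30-11:00, 12:00-12:30, 15:00-15:30.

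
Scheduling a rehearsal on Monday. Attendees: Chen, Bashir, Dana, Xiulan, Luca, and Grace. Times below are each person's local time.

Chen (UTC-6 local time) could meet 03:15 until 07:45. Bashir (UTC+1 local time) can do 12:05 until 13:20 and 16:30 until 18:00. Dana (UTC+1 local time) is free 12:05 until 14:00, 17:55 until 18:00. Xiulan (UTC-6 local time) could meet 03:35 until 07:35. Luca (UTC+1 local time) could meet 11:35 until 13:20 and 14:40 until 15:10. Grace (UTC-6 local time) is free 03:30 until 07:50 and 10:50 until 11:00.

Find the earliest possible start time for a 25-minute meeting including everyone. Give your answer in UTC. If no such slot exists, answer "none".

Chen in UTC: 09:15-13:45 (add 6h to convert from UTC-6).
Bashir in UTC: 11:05-12:20, 15:30-17:00 (subtract 1h to convert from UTC+1).
Dana in UTC: 11:05-13:00, 16:55-17:00 (subtract 1h to convert from UTC+1).
Xiulan in UTC: 09:35-13:35 (add 6h to convert from UTC-6).
Luca in UTC: 10:35-12:20, 13:40-14:10 (subtract 1h to convert from UTC+1).
Grace in UTC: 09:30-13:50, 16:50-17:00 (add 6h to convert from UTC-6).
Chen ∩ Bashir: 11:05-12:20.
Chen ∩ Bashir ∩ Dana: 11:05-12:20.
Chen ∩ Bashir ∩ Dana ∩ Xiulan: 11:05-12:20.
Chen ∩ Bashir ∩ Dana ∩ Xiulan ∩ Luca: 11:05-12:20.
Chen ∩ Bashir ∩ Dana ∩ Xiulan ∩ Luca ∩ Grace: 11:05-12:20.
The first common window of at least 25 minutes is 11:05-12:20, so the earliest start is 11:05.

11:05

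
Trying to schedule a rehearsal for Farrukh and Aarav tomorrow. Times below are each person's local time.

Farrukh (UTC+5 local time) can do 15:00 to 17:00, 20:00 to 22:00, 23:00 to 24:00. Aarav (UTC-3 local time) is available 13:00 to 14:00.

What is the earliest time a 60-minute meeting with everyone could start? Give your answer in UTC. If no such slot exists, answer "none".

Farrukh in UTC: 10:00-12:00, 15:00-17:00, 18:00-19:00 (subtract 5h to convert from UTC+5).
Aarav in UTC: 16:00-17:00 (add 3h to convert from UTC-3).
Farrukh ∩ Aarav: 16:00-17:00.
The first common window of at least 60 minutes is 16:00-17:00, so the earliest start is 16:00.

16:00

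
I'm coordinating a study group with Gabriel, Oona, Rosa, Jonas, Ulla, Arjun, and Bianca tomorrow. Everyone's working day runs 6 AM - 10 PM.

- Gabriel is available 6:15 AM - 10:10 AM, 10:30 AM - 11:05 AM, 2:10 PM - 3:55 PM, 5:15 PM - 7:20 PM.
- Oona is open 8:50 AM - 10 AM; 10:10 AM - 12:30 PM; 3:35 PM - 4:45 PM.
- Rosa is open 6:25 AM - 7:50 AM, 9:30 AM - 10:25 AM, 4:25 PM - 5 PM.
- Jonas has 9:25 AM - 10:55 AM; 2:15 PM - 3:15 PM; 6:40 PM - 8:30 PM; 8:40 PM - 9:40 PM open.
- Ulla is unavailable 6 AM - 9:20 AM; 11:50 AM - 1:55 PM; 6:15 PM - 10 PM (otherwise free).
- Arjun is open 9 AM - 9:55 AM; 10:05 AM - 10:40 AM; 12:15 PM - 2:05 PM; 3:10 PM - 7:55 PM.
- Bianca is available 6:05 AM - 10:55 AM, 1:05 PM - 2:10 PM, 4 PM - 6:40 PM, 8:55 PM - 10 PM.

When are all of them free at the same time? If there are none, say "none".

Gabriel free: 06:15-10:10, 10:30-11:05, 14:10-15:55, 17:15-19:20.
Oona free: 08:50-10:00, 10:10-12:30, 15:35-16:45.
Rosa free: 06:25-07:50, 09:30-10:25, 16:25-17:00.
Jonas free: 09:25-10:55, 14:15-15:15, 18:40-20:30, 20:40-21:40.
Ulla free: 09:20-11:50, 13:55-18:15 (invert busy blocks within the working day).
Arjun free: 09:00-09:55, 10:05-10:40, 12:15-14:05, 15:10-19:55.
Bianca free: 06:05-10:55, 13:05-14:10, 16:00-18:40, 20:55-22:00.
Gabriel ∩ Oona: 08:50-10:00, 10:30-11:05, 15:35-15:55.
Gabriel ∩ Oona ∩ Rosa: 09:30-10:00.
Gabriel ∩ Oona ∩ Rosa ∩ Jonas: 09:30-10:00.
Gabriel ∩ Oona ∩ Rosa ∩ Jonas ∩ Ulla: 09:30-10:00.
Gabriel ∩ Oona ∩ Rosa ∩ Jonas ∩ Ulla ∩ Arjun: 09:30-09:55.
Gabriel ∩ Oona ∩ Rosa ∩ Jonas ∩ Ulla ∩ Arjun ∩ Bianca: 09:30-09:55.
So the common availability across everyone is 09:30-09:55.

09:30-09:55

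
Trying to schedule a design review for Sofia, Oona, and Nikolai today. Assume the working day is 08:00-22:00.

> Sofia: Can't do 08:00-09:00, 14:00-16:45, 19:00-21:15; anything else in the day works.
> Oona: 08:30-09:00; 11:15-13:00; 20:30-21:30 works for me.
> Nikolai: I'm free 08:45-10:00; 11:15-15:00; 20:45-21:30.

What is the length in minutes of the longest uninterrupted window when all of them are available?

105

Sofia free: 09:00-14:00, 16:45-19:00, 21:15-22:00 (invert busy blocks within the working day).
Oona free: 08:30-09:00, 11:15-13:00, 20:30-21:30.
Nikolai free: 08:45-10:00, 11:15-15:00, 20:45-21:30.
Sofia ∩ Oona: 11:15-13:00, 21:15-21:30.
Sofia ∩ Oona ∩ Nikolai: 11:15-13:00, 21:15-21:30.
The longest is 11:15-13:00 at 105 minutes.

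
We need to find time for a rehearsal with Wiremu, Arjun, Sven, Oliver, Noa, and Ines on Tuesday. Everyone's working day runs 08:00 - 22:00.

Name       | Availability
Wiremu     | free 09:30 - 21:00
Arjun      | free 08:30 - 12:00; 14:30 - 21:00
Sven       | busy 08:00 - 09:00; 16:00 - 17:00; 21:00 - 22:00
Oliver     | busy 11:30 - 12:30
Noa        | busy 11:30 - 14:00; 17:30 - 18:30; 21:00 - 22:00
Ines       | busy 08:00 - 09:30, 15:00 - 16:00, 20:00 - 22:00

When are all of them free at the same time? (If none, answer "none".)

09:30-11:30, 14:30-15:00, 17:00-17:30, 18:30-20:00

Wiremu free: 09:30-21:00.
Arjun free: 08:30-12:00, 14:30-21:00.
Sven free: 09:00-16:00, 17:00-21:00 (invert busy blocks within the working day).
Oliver free: 08:00-11:30, 12:30-22:00 (invert busy blocks within the working day).
Noa free: 08:00-11:30, 14:00-17:30, 18:30-21:00 (invert busy blocks within the working day).
Ines free: 09:30-15:00, 16:00-20:00 (invert busy blocks within the working day).
Wiremu ∩ Arjun: 09:30-12:00, 14:30-21:00.
Wiremu ∩ Arjun ∩ Sven: 09:30-12:00, 14:30-16:00, 17:00-21:00.
Wiremu ∩ Arjun ∩ Sven ∩ Oliver: 09:30-11:30, 14:30-16:00, 17:00-21:00.
Wiremu ∩ Arjun ∩ Sven ∩ Oliver ∩ Noa: 09:30-11:30, 14:30-16:00, 17:00-17:30, 18:30-21:00.
Wiremu ∩ Arjun ∩ Sven ∩ Oliver ∩ Noa ∩ Ines: 09:30-11:30, 14:30-15:00, 17:00-17:30, 18:30-20:00.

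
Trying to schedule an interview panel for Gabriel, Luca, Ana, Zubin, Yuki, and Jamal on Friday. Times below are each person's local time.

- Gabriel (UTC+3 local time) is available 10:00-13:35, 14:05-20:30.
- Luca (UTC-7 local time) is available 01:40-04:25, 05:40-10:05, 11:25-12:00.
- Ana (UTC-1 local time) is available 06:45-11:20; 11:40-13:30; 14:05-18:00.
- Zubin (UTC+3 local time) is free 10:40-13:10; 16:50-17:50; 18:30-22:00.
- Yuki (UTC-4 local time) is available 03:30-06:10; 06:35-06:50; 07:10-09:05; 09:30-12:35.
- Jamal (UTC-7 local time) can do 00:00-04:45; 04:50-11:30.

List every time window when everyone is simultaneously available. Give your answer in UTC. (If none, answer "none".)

Gabriel in UTC: 07:00-10:35, 11:05-17:30 (subtract 3h to convert from UTC+3).
Luca in UTC: 08:40-11:25, 12:40-17:05, 18:25-19:00 (add 7h to convert from UTC-7).
Ana in UTC: 07:45-12:20, 12:40-14:30, 15:05-19:00 (add 1h to convert from UTC-1).
Zubin in UTC: 07:40-10:10, 13:50-14:50, 15:30-19:00 (subtract 3h to convert from UTC+3).
Yuki in UTC: 07:30-10:10, 10:35-10:50, 11:10-13:05, 13:30-16:35 (add 4h to convert from UTC-4).
Jamal in UTC: 07:00-11:45, 11:50-18:30 (add 7h to convert from UTC-7).
Gabriel ∩ Luca: 08:40-10:35, 11:05-11:25, 12:40-17:05.
Gabriel ∩ Luca ∩ Ana: 08:40-10:35, 11:05-11:25, 12:40-14:30, 15:05-17:05.
Gabriel ∩ Luca ∩ Ana ∩ Zubin: 08:40-10:10, 13:50-14:30, 15:30-17:05.
Gabriel ∩ Luca ∩ Ana ∩ Zubin ∩ Yuki: 08:40-10:10, 13:50-14:30, 15:30-16:35.
Gabriel ∩ Luca ∩ Ana ∩ Zubin ∩ Yuki ∩ Jamal: 08:40-10:10, 13:50-14:30, 15:30-16:35.

08:40-10:10, 13:50-14:30, 15:30-16:35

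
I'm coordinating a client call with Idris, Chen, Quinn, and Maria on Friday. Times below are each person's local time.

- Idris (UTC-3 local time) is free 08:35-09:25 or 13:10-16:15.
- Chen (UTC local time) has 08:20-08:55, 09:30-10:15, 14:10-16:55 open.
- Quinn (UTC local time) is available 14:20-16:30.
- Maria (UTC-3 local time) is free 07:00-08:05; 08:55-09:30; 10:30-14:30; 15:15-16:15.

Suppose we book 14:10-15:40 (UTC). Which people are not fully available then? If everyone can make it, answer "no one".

Idris, Quinn

Idris in UTC: 11:35-12:25, 16:10-19:15 (add 3h to convert from UTC-3).
Chen in UTC: 08:20-08:55, 09:30-10:15, 14:10-16:55.
Quinn in UTC: 14:20-16:30.
Maria in UTC: 10:00-11:05, 11:55-12:30, 13:30-17:30, 18:15-19:15 (add 3h to convert from UTC-3).
Idris: not fully free for 14:10-15:40. Chen: free for 14:10-15:40. Quinn: not fully free for 14:10-15:40. Maria: free for 14:10-15:40.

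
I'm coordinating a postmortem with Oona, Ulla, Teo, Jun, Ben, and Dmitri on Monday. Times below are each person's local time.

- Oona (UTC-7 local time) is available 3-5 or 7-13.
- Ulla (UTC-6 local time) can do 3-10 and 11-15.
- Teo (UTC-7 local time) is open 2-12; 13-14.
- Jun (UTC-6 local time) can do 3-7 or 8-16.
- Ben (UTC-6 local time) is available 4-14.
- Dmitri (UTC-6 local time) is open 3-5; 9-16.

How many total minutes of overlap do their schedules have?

Oona in UTC: 10:00-12:00, 14:00-20:00 (add 7h to convert from UTC-7).
Ulla in UTC: 09:00-16:00, 17:00-21:00 (add 6h to convert from UTC-6).
Teo in UTC: 09:00-19:00, 20:00-21:00 (add 7h to convert from UTC-7).
Jun in UTC: 09:00-13:00, 14:00-22:00 (add 6h to convert from UTC-6).
Ben in UTC: 10:00-20:00 (add 6h to convert from UTC-6).
Dmitri in UTC: 09:00-11:00, 15:00-22:00 (add 6h to convert from UTC-6).
Oona ∩ Ulla: 10:00-12:00, 14:00-16:00, 17:00-20:00.
Oona ∩ Ulla ∩ Teo: 10:00-12:00, 14:00-16:00, 17:00-19:00.
Oona ∩ Ulla ∩ Teo ∩ Jun: 10:00-12:00, 14:00-16:00, 17:00-19:00.
Oona ∩ Ulla ∩ Teo ∩ Jun ∩ Ben: 10:00-12:00, 14:00-16:00, 17:00-19:00.
Oona ∩ Ulla ∩ Teo ∩ Jun ∩ Ben ∩ Dmitri: 10:00-11:00, 15:00-16:00, 17:00-19:00.
Summing the common windows: 60 + 60 + 120 = 240 minutes.

240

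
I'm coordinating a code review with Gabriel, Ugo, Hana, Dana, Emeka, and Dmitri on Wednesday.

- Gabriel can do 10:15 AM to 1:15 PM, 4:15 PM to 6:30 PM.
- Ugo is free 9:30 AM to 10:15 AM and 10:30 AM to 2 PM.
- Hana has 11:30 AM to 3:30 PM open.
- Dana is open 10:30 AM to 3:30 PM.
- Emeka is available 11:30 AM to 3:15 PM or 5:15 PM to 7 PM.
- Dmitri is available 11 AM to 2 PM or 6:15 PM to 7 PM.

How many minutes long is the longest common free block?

Gabriel ∩ Ugo: 10:30-13:15.
Gabriel ∩ Ugo ∩ Hana: 11:30-13:15.
Gabriel ∩ Ugo ∩ Hana ∩ Dana: 11:30-13:15.
Gabriel ∩ Ugo ∩ Hana ∩ Dana ∩ Emeka: 11:30-13:15.
Gabriel ∩ Ugo ∩ Hana ∩ Dana ∩ Emeka ∩ Dmitri: 11:30-13:15.
Those are the intersection windows.
The longest is 11:30-13:15 at 105 minutes.

105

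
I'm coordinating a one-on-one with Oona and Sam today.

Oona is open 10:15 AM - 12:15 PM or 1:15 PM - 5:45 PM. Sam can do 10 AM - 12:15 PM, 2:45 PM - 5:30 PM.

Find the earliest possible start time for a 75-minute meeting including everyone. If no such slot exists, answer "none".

Oona ∩ Sam: 10:15-12:15, 14:45-17:30.
So the common availability across everyone is 10:15-12:15, 14:45-17:30.
The first common window of at least 75 minutes is 10:15-12:15, so the earliest start is 10:15.

10:15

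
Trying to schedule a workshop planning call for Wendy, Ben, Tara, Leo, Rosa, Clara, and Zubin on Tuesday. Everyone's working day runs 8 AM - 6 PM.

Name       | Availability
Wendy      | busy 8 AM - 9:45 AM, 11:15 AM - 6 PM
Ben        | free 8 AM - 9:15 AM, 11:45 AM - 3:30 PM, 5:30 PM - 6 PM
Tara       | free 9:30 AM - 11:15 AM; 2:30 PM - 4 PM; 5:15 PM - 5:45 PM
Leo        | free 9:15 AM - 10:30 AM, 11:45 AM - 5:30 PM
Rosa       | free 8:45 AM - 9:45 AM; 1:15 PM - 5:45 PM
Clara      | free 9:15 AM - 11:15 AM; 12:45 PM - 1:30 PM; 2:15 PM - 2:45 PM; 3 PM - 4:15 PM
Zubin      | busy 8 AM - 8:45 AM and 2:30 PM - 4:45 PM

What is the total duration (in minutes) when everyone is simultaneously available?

Wendy free: 09:45-11:15 (invert busy blocks within the working day).
Ben free: 08:00-09:15, 11:45-15:30, 17:30-18:00.
Tara free: 09:30-11:15, 14:30-16:00, 17:15-17:45.
Leo free: 09:15-10:30, 11:45-17:30.
Rosa free: 08:45-09:45, 13:15-17:45.
Clara free: 09:15-11:15, 12:45-13:30, 14:15-14:45, 15:00-16:15.
Zubin free: 08:45-14:30, 16:45-18:00 (invert busy blocks within the working day).
Wendy ∩ Ben: ∅.
Wendy ∩ Ben ∩ Tara: ∅.
Wendy ∩ Ben ∩ Tara ∩ Leo: ∅.
Wendy ∩ Ben ∩ Tara ∩ Leo ∩ Rosa: ∅.
Wendy ∩ Ben ∩ Tara ∩ Leo ∩ Rosa ∩ Clara: ∅.
Wendy ∩ Ben ∩ Tara ∩ Leo ∩ Rosa ∩ Clara ∩ Zubin: ∅.
There is no time when everyone is free.
There is no common window, so the total is 0 minutes.

0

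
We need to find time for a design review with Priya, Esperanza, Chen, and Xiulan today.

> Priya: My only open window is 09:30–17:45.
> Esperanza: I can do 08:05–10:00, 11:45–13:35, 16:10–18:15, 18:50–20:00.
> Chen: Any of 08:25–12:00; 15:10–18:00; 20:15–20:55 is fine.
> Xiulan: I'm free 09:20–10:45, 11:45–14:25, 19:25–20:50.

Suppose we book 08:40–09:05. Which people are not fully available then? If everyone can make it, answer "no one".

Priya: not fully free for 08:40-09:05. Esperanza: free for 08:40-09:05. Chen: free for 08:40-09:05. Xiulan: not fully free for 08:40-09:05.

Priya, Xiulan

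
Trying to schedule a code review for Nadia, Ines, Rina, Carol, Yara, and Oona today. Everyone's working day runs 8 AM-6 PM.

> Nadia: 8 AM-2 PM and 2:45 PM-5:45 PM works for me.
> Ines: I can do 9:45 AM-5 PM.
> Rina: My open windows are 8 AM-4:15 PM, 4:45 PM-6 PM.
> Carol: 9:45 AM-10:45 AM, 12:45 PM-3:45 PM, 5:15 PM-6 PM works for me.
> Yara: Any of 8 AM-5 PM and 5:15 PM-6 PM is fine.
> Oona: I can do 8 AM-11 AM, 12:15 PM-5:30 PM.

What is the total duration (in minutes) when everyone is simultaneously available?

195

Nadia ∩ Ines: 09:45-14:00, 14:45-17:00.
Nadia ∩ Ines ∩ Rina: 09:45-14:00, 14:45-16:15, 16:45-17:00.
Nadia ∩ Ines ∩ Rina ∩ Carol: 09:45-10:45, 12:45-14:00, 14:45-15:45.
Nadia ∩ Ines ∩ Rina ∩ Carol ∩ Yara: 09:45-10:45, 12:45-14:00, 14:45-15:45.
Nadia ∩ Ines ∩ Rina ∩ Carol ∩ Yara ∩ Oona: 09:45-10:45, 12:45-14:00, 14:45-15:45.
Summing the common windows: 60 + 75 + 60 = 195 minutes.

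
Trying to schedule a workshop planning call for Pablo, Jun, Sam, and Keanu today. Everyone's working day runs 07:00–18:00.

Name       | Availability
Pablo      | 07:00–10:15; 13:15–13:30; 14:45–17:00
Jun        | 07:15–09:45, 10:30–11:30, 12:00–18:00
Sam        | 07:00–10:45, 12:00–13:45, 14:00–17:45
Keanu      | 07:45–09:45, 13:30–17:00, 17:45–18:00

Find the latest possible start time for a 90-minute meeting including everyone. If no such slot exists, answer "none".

15:30

Pablo ∩ Jun: 07:15-09:45, 13:15-13:30, 14:45-17:00.
Pablo ∩ Jun ∩ Sam: 07:15-09:45, 13:15-13:30, 14:45-17:00.
Pablo ∩ Jun ∩ Sam ∩ Keanu: 07:45-09:45, 14:45-17:00.
The last common window of at least 90 minutes is 14:45-17:00; a 90-minute meeting can start as late as 15:30 and still end by 17:00.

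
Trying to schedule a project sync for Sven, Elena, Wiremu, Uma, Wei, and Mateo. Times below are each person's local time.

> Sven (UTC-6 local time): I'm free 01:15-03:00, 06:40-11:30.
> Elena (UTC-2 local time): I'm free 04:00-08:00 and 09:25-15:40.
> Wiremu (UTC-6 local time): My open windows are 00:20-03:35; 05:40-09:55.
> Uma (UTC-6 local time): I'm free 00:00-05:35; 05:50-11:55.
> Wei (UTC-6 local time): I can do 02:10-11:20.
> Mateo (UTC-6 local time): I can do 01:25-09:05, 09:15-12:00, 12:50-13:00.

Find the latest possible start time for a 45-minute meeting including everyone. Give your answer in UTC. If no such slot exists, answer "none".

Sven in UTC: 07:15-09:00, 12:40-17:30 (add 6h to convert from UTC-6).
Elena in UTC: 06:00-10:00, 11:25-17:40 (add 2h to convert from UTC-2).
Wiremu in UTC: 06:20-09:35, 11:40-15:55 (add 6h to convert from UTC-6).
Uma in UTC: 06:00-11:35, 11:50-17:55 (add 6h to convert from UTC-6).
Wei in UTC: 08:10-17:20 (add 6h to convert from UTC-6).
Mateo in UTC: 07:25-15:05, 15:15-18:00, 18:50-19:00 (add 6h to convert from UTC-6).
Sven ∩ Elena: 07:15-09:00, 12:40-17:30.
Sven ∩ Elena ∩ Wiremu: 07:15-09:00, 12:40-15:55.
Sven ∩ Elena ∩ Wiremu ∩ Uma: 07:15-09:00, 12:40-15:55.
Sven ∩ Elena ∩ Wiremu ∩ Uma ∩ Wei: 08:10-09:00, 12:40-15:55.
Sven ∩ Elena ∩ Wiremu ∩ Uma ∩ Wei ∩ Mateo: 08:10-09:00, 12:40-15:05, 15:15-15:55.
So the common availability across everyone is 08:10-09:00, 12:40-15:05, 15:15-15:55.
The last common window of at least 45 minutes is 12:40-15:05; a 45-minute meeting can start as late as 14:20 and still end by 15:05.

14:20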